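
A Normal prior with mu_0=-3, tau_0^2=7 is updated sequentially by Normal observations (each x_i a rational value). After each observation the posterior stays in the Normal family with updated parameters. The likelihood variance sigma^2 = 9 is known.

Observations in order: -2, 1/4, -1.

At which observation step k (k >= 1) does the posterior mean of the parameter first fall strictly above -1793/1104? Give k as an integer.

obs 1: x=-2 → posterior Normal(-41/16, 63/16)
obs 2: x=1/4 → posterior Normal(-157/92, 63/23)
obs 3: x=-1 → posterior Normal(-37/24, 21/10)

k = 3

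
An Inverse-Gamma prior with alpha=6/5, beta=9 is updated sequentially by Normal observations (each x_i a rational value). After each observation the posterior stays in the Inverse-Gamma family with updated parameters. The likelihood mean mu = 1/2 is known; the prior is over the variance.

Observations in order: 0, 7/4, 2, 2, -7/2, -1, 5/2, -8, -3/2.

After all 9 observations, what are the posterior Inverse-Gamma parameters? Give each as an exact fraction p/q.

alpha=57/10, beta=1965/32

obs 1: x=0 → posterior Inverse-Gamma(17/10, 73/8)
obs 2: x=7/4 → posterior Inverse-Gamma(11/5, 317/32)
obs 3: x=2 → posterior Inverse-Gamma(27/10, 353/32)
obs 4: x=2 → posterior Inverse-Gamma(16/5, 389/32)
obs 5: x=-7/2 → posterior Inverse-Gamma(37/10, 645/32)
obs 6: x=-1 → posterior Inverse-Gamma(21/5, 681/32)
obs 7: x=5/2 → posterior Inverse-Gamma(47/10, 745/32)
obs 8: x=-8 → posterior Inverse-Gamma(26/5, 1901/32)
obs 9: x=-3/2 → posterior Inverse-Gamma(57/10, 1965/32)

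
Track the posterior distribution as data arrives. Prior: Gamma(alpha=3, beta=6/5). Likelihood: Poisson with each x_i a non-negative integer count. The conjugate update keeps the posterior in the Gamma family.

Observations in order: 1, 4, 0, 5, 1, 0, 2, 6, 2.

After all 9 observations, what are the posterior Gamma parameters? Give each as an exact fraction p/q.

alpha=24, beta=51/5

obs 1: x=1 → posterior Gamma(4, 11/5)
obs 2: x=4 → posterior Gamma(8, 16/5)
obs 3: x=0 → posterior Gamma(8, 21/5)
obs 4: x=5 → posterior Gamma(13, 26/5)
obs 5: x=1 → posterior Gamma(14, 31/5)
obs 6: x=0 → posterior Gamma(14, 36/5)
obs 7: x=2 → posterior Gamma(16, 41/5)
obs 8: x=6 → posterior Gamma(22, 46/5)
obs 9: x=2 → posterior Gamma(24, 51/5)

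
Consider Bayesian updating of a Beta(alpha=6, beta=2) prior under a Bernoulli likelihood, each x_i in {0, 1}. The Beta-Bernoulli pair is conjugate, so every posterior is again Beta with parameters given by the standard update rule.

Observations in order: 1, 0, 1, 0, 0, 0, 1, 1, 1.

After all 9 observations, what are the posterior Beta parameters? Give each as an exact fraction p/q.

alpha=11, beta=6

obs 1: x=1 → posterior Beta(7, 2)
obs 2: x=0 → posterior Beta(7, 3)
obs 3: x=1 → posterior Beta(8, 3)
obs 4: x=0 → posterior Beta(8, 4)
obs 5: x=0 → posterior Beta(8, 5)
obs 6: x=0 → posterior Beta(8, 6)
obs 7: x=1 → posterior Beta(9, 6)
obs 8: x=1 → posterior Beta(10, 6)
obs 9: x=1 → posterior Beta(11, 6)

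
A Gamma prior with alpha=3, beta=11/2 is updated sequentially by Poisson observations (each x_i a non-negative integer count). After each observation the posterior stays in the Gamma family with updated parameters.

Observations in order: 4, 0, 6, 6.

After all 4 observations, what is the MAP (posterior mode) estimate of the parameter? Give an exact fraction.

36/19

obs 1: x=4 → posterior Gamma(7, 13/2)
obs 2: x=0 → posterior Gamma(7, 15/2)
obs 3: x=6 → posterior Gamma(13, 17/2)
obs 4: x=6 → posterior Gamma(19, 19/2)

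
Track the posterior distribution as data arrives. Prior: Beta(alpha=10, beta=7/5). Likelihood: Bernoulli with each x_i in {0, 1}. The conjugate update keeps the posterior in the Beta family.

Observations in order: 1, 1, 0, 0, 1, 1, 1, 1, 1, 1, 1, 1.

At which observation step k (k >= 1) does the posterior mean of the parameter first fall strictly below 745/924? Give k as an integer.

k = 4

obs 1: x=1 → posterior Beta(11, 7/5)
obs 2: x=1 → posterior Beta(12, 7/5)
obs 3: x=0 → posterior Beta(12, 12/5)
obs 4: x=0 → posterior Beta(12, 17/5)
obs 5: x=1 → posterior Beta(13, 17/5)
obs 6: x=1 → posterior Beta(14, 17/5)
obs 7: x=1 → posterior Beta(15, 17/5)
obs 8: x=1 → posterior Beta(16, 17/5)
obs 9: x=1 → posterior Beta(17, 17/5)
obs 10: x=1 → posterior Beta(18, 17/5)
obs 11: x=1 → posterior Beta(19, 17/5)
obs 12: x=1 → posterior Beta(20, 17/5)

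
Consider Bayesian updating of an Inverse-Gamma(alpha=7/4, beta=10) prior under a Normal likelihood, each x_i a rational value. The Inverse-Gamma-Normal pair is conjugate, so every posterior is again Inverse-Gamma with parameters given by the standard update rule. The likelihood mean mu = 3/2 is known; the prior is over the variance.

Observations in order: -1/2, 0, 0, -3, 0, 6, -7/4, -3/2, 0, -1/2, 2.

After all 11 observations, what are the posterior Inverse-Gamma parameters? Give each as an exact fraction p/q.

obs 1: x=-1/2 → posterior Inverse-Gamma(9/4, 12)
obs 2: x=0 → posterior Inverse-Gamma(11/4, 105/8)
obs 3: x=0 → posterior Inverse-Gamma(13/4, 57/4)
obs 4: x=-3 → posterior Inverse-Gamma(15/4, 195/8)
obs 5: x=0 → posterior Inverse-Gamma(17/4, 51/2)
obs 6: x=6 → posterior Inverse-Gamma(19/4, 285/8)
obs 7: x=-7/4 → posterior Inverse-Gamma(21/4, 1309/32)
obs 8: x=-3/2 → posterior Inverse-Gamma(23/4, 1453/32)
obs 9: x=0 → posterior Inverse-Gamma(25/4, 1489/32)
obs 10: x=-1/2 → posterior Inverse-Gamma(27/4, 1553/32)
obs 11: x=2 → posterior Inverse-Gamma(29/4, 1557/32)

alpha=29/4, beta=1557/32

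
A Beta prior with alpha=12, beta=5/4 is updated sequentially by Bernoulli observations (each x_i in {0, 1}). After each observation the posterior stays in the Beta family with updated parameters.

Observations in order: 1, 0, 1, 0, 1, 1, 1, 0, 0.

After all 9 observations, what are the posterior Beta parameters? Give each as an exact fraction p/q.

alpha=17, beta=21/4

obs 1: x=1 → posterior Beta(13, 5/4)
obs 2: x=0 → posterior Beta(13, 9/4)
obs 3: x=1 → posterior Beta(14, 9/4)
obs 4: x=0 → posterior Beta(14, 13/4)
obs 5: x=1 → posterior Beta(15, 13/4)
obs 6: x=1 → posterior Beta(16, 13/4)
obs 7: x=1 → posterior Beta(17, 13/4)
obs 8: x=0 → posterior Beta(17, 17/4)
obs 9: x=0 → posterior Beta(17, 21/4)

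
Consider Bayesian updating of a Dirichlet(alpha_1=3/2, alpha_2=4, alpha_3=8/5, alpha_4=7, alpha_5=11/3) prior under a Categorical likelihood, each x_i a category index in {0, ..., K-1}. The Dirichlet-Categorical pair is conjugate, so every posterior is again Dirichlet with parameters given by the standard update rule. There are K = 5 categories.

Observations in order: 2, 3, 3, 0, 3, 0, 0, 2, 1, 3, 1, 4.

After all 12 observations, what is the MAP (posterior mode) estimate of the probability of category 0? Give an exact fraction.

105/743

obs 1: x=2 → posterior Dirichlet(3/2, 4, 13/5, 7, 11/3)
obs 2: x=3 → posterior Dirichlet(3/2, 4, 13/5, 8, 11/3)
obs 3: x=3 → posterior Dirichlet(3/2, 4, 13/5, 9, 11/3)
obs 4: x=0 → posterior Dirichlet(5/2, 4, 13/5, 9, 11/3)
obs 5: x=3 → posterior Dirichlet(5/2, 4, 13/5, 10, 11/3)
obs 6: x=0 → posterior Dirichlet(7/2, 4, 13/5, 10, 11/3)
obs 7: x=0 → posterior Dirichlet(9/2, 4, 13/5, 10, 11/3)
obs 8: x=2 → posterior Dirichlet(9/2, 4, 18/5, 10, 11/3)
obs 9: x=1 → posterior Dirichlet(9/2, 5, 18/5, 10, 11/3)
obs 10: x=3 → posterior Dirichlet(9/2, 5, 18/5, 11, 11/3)
obs 11: x=1 → posterior Dirichlet(9/2, 6, 18/5, 11, 11/3)
obs 12: x=4 → posterior Dirichlet(9/2, 6, 18/5, 11, 14/3)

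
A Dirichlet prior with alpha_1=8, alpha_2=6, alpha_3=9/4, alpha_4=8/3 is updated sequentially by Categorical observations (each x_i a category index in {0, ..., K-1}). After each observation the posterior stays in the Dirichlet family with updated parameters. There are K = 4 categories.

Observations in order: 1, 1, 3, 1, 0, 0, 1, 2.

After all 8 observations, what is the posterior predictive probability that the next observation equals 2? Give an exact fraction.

39/323

obs 1: x=1 → posterior Dirichlet(8, 7, 9/4, 8/3)
obs 2: x=1 → posterior Dirichlet(8, 8, 9/4, 8/3)
obs 3: x=3 → posterior Dirichlet(8, 8, 9/4, 11/3)
obs 4: x=1 → posterior Dirichlet(8, 9, 9/4, 11/3)
obs 5: x=0 → posterior Dirichlet(9, 9, 9/4, 11/3)
obs 6: x=0 → posterior Dirichlet(10, 9, 9/4, 11/3)
obs 7: x=1 → posterior Dirichlet(10, 10, 9/4, 11/3)
obs 8: x=2 → posterior Dirichlet(10, 10, 13/4, 11/3)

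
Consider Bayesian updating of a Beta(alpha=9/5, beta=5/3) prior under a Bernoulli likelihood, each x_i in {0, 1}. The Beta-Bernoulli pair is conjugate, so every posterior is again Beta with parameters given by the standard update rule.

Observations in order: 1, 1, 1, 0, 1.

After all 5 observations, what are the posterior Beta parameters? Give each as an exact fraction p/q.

obs 1: x=1 → posterior Beta(14/5, 5/3)
obs 2: x=1 → posterior Beta(19/5, 5/3)
obs 3: x=1 → posterior Beta(24/5, 5/3)
obs 4: x=0 → posterior Beta(24/5, 8/3)
obs 5: x=1 → posterior Beta(29/5, 8/3)

alpha=29/5, beta=8/3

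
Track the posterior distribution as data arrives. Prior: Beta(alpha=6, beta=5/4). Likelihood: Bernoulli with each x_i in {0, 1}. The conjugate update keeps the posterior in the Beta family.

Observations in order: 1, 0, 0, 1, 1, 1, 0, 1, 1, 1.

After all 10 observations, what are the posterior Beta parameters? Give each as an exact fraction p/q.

alpha=13, beta=17/4

obs 1: x=1 → posterior Beta(7, 5/4)
obs 2: x=0 → posterior Beta(7, 9/4)
obs 3: x=0 → posterior Beta(7, 13/4)
obs 4: x=1 → posterior Beta(8, 13/4)
obs 5: x=1 → posterior Beta(9, 13/4)
obs 6: x=1 → posterior Beta(10, 13/4)
obs 7: x=0 → posterior Beta(10, 17/4)
obs 8: x=1 → posterior Beta(11, 17/4)
obs 9: x=1 → posterior Beta(12, 17/4)
obs 10: x=1 → posterior Beta(13, 17/4)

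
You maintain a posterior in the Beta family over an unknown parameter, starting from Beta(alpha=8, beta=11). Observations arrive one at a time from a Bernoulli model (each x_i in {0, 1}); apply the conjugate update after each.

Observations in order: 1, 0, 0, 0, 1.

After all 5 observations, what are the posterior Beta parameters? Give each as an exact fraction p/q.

alpha=10, beta=14

obs 1: x=1 → posterior Beta(9, 11)
obs 2: x=0 → posterior Beta(9, 12)
obs 3: x=0 → posterior Beta(9, 13)
obs 4: x=0 → posterior Beta(9, 14)
obs 5: x=1 → posterior Beta(10, 14)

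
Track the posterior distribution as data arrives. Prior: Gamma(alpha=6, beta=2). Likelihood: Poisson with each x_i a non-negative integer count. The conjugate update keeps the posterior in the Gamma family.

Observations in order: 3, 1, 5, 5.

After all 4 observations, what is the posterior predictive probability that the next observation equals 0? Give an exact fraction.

obs 1: x=3 → posterior Gamma(9, 3)
obs 2: x=1 → posterior Gamma(10, 4)
obs 3: x=5 → posterior Gamma(15, 5)
obs 4: x=5 → posterior Gamma(20, 6)

3656158440062976/79792266297612001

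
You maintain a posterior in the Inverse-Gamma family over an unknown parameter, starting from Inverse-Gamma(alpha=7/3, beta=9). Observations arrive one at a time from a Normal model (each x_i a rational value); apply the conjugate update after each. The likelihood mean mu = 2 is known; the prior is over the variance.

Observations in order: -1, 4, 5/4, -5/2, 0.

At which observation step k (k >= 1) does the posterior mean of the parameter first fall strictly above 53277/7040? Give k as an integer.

obs 1: x=-1 → posterior Inverse-Gamma(17/6, 27/2)
obs 2: x=4 → posterior Inverse-Gamma(10/3, 31/2)
obs 3: x=5/4 → posterior Inverse-Gamma(23/6, 505/32)
obs 4: x=-5/2 → posterior Inverse-Gamma(13/3, 829/32)
obs 5: x=0 → posterior Inverse-Gamma(29/6, 893/32)

k = 4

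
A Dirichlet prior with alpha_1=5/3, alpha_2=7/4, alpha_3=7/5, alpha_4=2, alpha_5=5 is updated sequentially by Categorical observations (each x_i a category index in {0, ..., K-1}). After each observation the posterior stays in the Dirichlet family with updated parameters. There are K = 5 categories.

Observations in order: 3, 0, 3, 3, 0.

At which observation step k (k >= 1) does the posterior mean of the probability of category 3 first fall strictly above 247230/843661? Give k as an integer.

obs 1: x=3 → posterior Dirichlet(5/3, 7/4, 7/5, 3, 5)
obs 2: x=0 → posterior Dirichlet(8/3, 7/4, 7/5, 3, 5)
obs 3: x=3 → posterior Dirichlet(8/3, 7/4, 7/5, 4, 5)
obs 4: x=3 → posterior Dirichlet(8/3, 7/4, 7/5, 5, 5)
obs 5: x=0 → posterior Dirichlet(11/3, 7/4, 7/5, 5, 5)

k = 4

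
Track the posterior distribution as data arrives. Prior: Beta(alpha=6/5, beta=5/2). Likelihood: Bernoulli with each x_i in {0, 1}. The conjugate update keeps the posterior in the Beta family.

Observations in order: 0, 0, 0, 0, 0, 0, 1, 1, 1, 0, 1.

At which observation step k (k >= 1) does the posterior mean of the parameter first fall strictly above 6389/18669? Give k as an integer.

k = 11

obs 1: x=0 → posterior Beta(6/5, 7/2)
obs 2: x=0 → posterior Beta(6/5, 9/2)
obs 3: x=0 → posterior Beta(6/5, 11/2)
obs 4: x=0 → posterior Beta(6/5, 13/2)
obs 5: x=0 → posterior Beta(6/5, 15/2)
obs 6: x=0 → posterior Beta(6/5, 17/2)
obs 7: x=1 → posterior Beta(11/5, 17/2)
obs 8: x=1 → posterior Beta(16/5, 17/2)
obs 9: x=1 → posterior Beta(21/5, 17/2)
obs 10: x=0 → posterior Beta(21/5, 19/2)
obs 11: x=1 → posterior Beta(26/5, 19/2)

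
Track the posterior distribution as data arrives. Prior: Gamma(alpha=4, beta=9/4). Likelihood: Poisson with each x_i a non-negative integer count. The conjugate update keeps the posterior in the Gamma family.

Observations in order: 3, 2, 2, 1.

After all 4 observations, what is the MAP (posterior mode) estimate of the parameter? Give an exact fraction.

44/25

obs 1: x=3 → posterior Gamma(7, 13/4)
obs 2: x=2 → posterior Gamma(9, 17/4)
obs 3: x=2 → posterior Gamma(11, 21/4)
obs 4: x=1 → posterior Gamma(12, 25/4)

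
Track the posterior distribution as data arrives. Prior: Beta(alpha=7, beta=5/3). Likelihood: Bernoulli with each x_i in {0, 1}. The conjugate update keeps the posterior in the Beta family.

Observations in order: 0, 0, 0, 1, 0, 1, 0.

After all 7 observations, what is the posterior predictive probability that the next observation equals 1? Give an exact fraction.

27/47

obs 1: x=0 → posterior Beta(7, 8/3)
obs 2: x=0 → posterior Beta(7, 11/3)
obs 3: x=0 → posterior Beta(7, 14/3)
obs 4: x=1 → posterior Beta(8, 14/3)
obs 5: x=0 → posterior Beta(8, 17/3)
obs 6: x=1 → posterior Beta(9, 17/3)
obs 7: x=0 → posterior Beta(9, 20/3)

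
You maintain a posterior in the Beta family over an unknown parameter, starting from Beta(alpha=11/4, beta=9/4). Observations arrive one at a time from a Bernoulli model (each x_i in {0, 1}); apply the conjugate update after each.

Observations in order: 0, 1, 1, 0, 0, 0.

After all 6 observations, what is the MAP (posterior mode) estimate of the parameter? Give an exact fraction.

obs 1: x=0 → posterior Beta(11/4, 13/4)
obs 2: x=1 → posterior Beta(15/4, 13/4)
obs 3: x=1 → posterior Beta(19/4, 13/4)
obs 4: x=0 → posterior Beta(19/4, 17/4)
obs 5: x=0 → posterior Beta(19/4, 21/4)
obs 6: x=0 → posterior Beta(19/4, 25/4)

5/12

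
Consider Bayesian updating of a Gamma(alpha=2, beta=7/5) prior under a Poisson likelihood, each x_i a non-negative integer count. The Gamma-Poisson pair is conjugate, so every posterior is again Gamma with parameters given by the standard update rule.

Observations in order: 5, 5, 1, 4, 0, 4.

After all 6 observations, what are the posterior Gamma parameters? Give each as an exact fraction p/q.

alpha=21, beta=37/5

obs 1: x=5 → posterior Gamma(7, 12/5)
obs 2: x=5 → posterior Gamma(12, 17/5)
obs 3: x=1 → posterior Gamma(13, 22/5)
obs 4: x=4 → posterior Gamma(17, 27/5)
obs 5: x=0 → posterior Gamma(17, 32/5)
obs 6: x=4 → posterior Gamma(21, 37/5)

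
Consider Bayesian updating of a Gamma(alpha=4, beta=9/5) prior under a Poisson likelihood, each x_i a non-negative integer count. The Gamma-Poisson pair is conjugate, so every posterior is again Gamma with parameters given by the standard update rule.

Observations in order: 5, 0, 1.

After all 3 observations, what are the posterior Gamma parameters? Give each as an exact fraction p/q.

obs 1: x=5 → posterior Gamma(9, 14/5)
obs 2: x=0 → posterior Gamma(9, 19/5)
obs 3: x=1 → posterior Gamma(10, 24/5)

alpha=10, beta=24/5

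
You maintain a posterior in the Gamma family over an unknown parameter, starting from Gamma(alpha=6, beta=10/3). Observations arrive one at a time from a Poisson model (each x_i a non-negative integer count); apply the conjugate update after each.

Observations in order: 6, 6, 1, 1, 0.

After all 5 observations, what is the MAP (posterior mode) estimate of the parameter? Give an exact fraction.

57/25

obs 1: x=6 → posterior Gamma(12, 13/3)
obs 2: x=6 → posterior Gamma(18, 16/3)
obs 3: x=1 → posterior Gamma(19, 19/3)
obs 4: x=1 → posterior Gamma(20, 22/3)
obs 5: x=0 → posterior Gamma(20, 25/3)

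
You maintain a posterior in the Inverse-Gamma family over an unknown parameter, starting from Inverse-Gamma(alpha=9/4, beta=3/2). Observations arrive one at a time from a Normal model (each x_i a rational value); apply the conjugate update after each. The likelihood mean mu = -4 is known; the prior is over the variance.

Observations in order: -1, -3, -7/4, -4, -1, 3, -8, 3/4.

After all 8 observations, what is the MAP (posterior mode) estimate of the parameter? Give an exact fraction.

obs 1: x=-1 → posterior Inverse-Gamma(11/4, 6)
obs 2: x=-3 → posterior Inverse-Gamma(13/4, 13/2)
obs 3: x=-7/4 → posterior Inverse-Gamma(15/4, 289/32)
obs 4: x=-4 → posterior Inverse-Gamma(17/4, 289/32)
obs 5: x=-1 → posterior Inverse-Gamma(19/4, 433/32)
obs 6: x=3 → posterior Inverse-Gamma(21/4, 1217/32)
obs 7: x=-8 → posterior Inverse-Gamma(23/4, 1473/32)
obs 8: x=3/4 → posterior Inverse-Gamma(25/4, 917/16)

917/116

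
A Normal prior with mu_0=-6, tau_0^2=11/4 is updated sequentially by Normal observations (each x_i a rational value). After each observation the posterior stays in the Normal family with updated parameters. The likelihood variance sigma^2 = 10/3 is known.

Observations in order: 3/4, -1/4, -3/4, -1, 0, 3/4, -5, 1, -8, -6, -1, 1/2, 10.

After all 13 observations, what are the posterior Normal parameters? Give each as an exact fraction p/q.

obs 1: x=3/4 → posterior Normal(-861/292, 110/73)
obs 2: x=-1/4 → posterior Normal(-447/212, 55/53)
obs 3: x=-3/4 → posterior Normal(-993/556, 110/139)
obs 4: x=-1 → posterior Normal(-1125/688, 55/86)
obs 5: x=0 → posterior Normal(-225/164, 22/41)
obs 6: x=3/4 → posterior Normal(-513/476, 55/119)
obs 7: x=-5 → posterior Normal(-843/542, 110/271)
obs 8: x=1 → posterior Normal(-777/608, 55/152)
obs 9: x=-8 → posterior Normal(-1305/674, 110/337)
obs 10: x=-6 → posterior Normal(-1701/740, 11/37)
obs 11: x=-1 → posterior Normal(-57/26, 110/403)
obs 12: x=1/2 → posterior Normal(-867/436, 55/218)
obs 13: x=10 → posterior Normal(-537/469, 110/469)

mu_0=-537/469, tau_0^2=110/469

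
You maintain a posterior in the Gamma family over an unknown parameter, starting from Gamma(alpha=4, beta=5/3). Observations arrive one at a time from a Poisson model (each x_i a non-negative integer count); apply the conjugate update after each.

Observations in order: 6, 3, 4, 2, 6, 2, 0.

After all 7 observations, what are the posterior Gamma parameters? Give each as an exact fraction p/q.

obs 1: x=6 → posterior Gamma(10, 8/3)
obs 2: x=3 → posterior Gamma(13, 11/3)
obs 3: x=4 → posterior Gamma(17, 14/3)
obs 4: x=2 → posterior Gamma(19, 17/3)
obs 5: x=6 → posterior Gamma(25, 20/3)
obs 6: x=2 → posterior Gamma(27, 23/3)
obs 7: x=0 → posterior Gamma(27, 26/3)

alpha=27, beta=26/3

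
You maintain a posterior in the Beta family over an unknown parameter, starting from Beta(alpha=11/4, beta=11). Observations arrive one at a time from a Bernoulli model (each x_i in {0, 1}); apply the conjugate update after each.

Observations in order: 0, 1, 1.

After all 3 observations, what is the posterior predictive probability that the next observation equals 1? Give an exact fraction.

19/67

obs 1: x=0 → posterior Beta(11/4, 12)
obs 2: x=1 → posterior Beta(15/4, 12)
obs 3: x=1 → posterior Beta(19/4, 12)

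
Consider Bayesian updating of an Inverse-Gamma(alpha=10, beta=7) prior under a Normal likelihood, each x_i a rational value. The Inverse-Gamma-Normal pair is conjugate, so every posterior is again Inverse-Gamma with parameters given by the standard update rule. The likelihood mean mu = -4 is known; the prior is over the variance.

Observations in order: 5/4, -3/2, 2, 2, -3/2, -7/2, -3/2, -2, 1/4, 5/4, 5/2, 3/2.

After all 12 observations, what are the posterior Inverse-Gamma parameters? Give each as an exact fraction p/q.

alpha=16, beta=4075/32

obs 1: x=5/4 → posterior Inverse-Gamma(21/2, 665/32)
obs 2: x=-3/2 → posterior Inverse-Gamma(11, 765/32)
obs 3: x=2 → posterior Inverse-Gamma(23/2, 1341/32)
obs 4: x=2 → posterior Inverse-Gamma(12, 1917/32)
obs 5: x=-3/2 → posterior Inverse-Gamma(25/2, 2017/32)
obs 6: x=-7/2 → posterior Inverse-Gamma(13, 2021/32)
obs 7: x=-3/2 → posterior Inverse-Gamma(27/2, 2121/32)
obs 8: x=-2 → posterior Inverse-Gamma(14, 2185/32)
obs 9: x=1/4 → posterior Inverse-Gamma(29/2, 1237/16)
obs 10: x=5/4 → posterior Inverse-Gamma(15, 2915/32)
obs 11: x=5/2 → posterior Inverse-Gamma(31/2, 3591/32)
obs 12: x=3/2 → posterior Inverse-Gamma(16, 4075/32)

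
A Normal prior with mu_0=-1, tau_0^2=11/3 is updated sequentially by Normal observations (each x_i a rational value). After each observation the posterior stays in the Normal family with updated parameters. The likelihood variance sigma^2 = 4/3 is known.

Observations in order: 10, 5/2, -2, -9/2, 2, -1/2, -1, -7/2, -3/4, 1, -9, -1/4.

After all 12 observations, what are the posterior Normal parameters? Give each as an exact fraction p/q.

obs 1: x=10 → posterior Normal(106/15, 44/45)
obs 2: x=5/2 → posterior Normal(267/52, 22/39)
obs 3: x=-2 → posterior Normal(223/74, 44/111)
obs 4: x=-9/2 → posterior Normal(31/24, 11/36)
obs 5: x=2 → posterior Normal(84/59, 44/177)
obs 6: x=-1/2 → posterior Normal(157/140, 22/105)
obs 7: x=-1 → posterior Normal(5/6, 44/243)
obs 8: x=-7/2 → posterior Normal(29/92, 11/69)
obs 9: x=-3/4 → posterior Normal(83/412, 44/309)
obs 10: x=1 → posterior Normal(127/456, 22/171)
obs 11: x=-9 → posterior Normal(-269/500, 44/375)
obs 12: x=-1/4 → posterior Normal(-35/68, 11/102)

mu_0=-35/68, tau_0^2=11/102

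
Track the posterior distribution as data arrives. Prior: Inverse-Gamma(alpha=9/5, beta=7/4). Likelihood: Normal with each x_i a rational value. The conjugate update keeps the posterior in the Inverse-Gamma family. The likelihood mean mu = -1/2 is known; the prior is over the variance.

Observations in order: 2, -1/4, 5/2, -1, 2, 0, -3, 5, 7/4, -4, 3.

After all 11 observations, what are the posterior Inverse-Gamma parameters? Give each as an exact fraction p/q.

alpha=73/10, beta=733/16

obs 1: x=2 → posterior Inverse-Gamma(23/10, 39/8)
obs 2: x=-1/4 → posterior Inverse-Gamma(14/5, 157/32)
obs 3: x=5/2 → posterior Inverse-Gamma(33/10, 301/32)
obs 4: x=-1 → posterior Inverse-Gamma(19/5, 305/32)
obs 5: x=2 → posterior Inverse-Gamma(43/10, 405/32)
obs 6: x=0 → posterior Inverse-Gamma(24/5, 409/32)
obs 7: x=-3 → posterior Inverse-Gamma(53/10, 509/32)
obs 8: x=5 → posterior Inverse-Gamma(29/5, 993/32)
obs 9: x=7/4 → posterior Inverse-Gamma(63/10, 537/16)
obs 10: x=-4 → posterior Inverse-Gamma(34/5, 635/16)
obs 11: x=3 → posterior Inverse-Gamma(73/10, 733/16)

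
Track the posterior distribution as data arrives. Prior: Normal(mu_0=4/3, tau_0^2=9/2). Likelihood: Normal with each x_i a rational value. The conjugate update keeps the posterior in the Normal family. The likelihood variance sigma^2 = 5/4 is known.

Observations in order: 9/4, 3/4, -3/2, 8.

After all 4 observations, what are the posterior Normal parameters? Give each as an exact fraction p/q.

mu_0=533/231, tau_0^2=45/154

obs 1: x=9/4 → posterior Normal(283/138, 45/46)
obs 2: x=3/4 → posterior Normal(182/123, 45/82)
obs 3: x=-3/2 → posterior Normal(101/177, 45/118)
obs 4: x=8 → posterior Normal(533/231, 45/154)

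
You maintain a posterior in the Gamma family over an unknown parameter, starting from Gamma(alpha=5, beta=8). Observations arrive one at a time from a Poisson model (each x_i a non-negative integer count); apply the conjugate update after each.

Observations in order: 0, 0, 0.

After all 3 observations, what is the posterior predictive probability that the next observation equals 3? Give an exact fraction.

obs 1: x=0 → posterior Gamma(5, 9)
obs 2: x=0 → posterior Gamma(5, 10)
obs 3: x=0 → posterior Gamma(5, 11)

5636785/429981696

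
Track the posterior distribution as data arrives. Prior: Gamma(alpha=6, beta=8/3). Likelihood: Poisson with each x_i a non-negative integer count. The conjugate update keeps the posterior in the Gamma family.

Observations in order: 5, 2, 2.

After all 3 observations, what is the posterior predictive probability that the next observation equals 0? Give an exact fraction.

2862423051509815793/32768000000000000000

obs 1: x=5 → posterior Gamma(11, 11/3)
obs 2: x=2 → posterior Gamma(13, 14/3)
obs 3: x=2 → posterior Gamma(15, 17/3)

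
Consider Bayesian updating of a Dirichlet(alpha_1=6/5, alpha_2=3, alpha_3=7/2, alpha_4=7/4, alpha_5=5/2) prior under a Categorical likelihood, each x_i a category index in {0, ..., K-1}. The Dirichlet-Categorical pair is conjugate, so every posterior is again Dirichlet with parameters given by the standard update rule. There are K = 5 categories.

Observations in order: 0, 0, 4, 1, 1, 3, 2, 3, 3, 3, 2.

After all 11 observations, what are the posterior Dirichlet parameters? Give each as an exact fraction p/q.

obs 1: x=0 → posterior Dirichlet(11/5, 3, 7/2, 7/4, 5/2)
obs 2: x=0 → posterior Dirichlet(16/5, 3, 7/2, 7/4, 5/2)
obs 3: x=4 → posterior Dirichlet(16/5, 3, 7/2, 7/4, 7/2)
obs 4: x=1 → posterior Dirichlet(16/5, 4, 7/2, 7/4, 7/2)
obs 5: x=1 → posterior Dirichlet(16/5, 5, 7/2, 7/4, 7/2)
obs 6: x=3 → posterior Dirichlet(16/5, 5, 7/2, 11/4, 7/2)
obs 7: x=2 → posterior Dirichlet(16/5, 5, 9/2, 11/4, 7/2)
obs 8: x=3 → posterior Dirichlet(16/5, 5, 9/2, 15/4, 7/2)
obs 9: x=3 → posterior Dirichlet(16/5, 5, 9/2, 19/4, 7/2)
obs 10: x=3 → posterior Dirichlet(16/5, 5, 9/2, 23/4, 7/2)
obs 11: x=2 → posterior Dirichlet(16/5, 5, 11/2, 23/4, 7/2)

alpha_1=16/5, alpha_2=5, alpha_3=11/2, alpha_4=23/4, alpha_5=7/2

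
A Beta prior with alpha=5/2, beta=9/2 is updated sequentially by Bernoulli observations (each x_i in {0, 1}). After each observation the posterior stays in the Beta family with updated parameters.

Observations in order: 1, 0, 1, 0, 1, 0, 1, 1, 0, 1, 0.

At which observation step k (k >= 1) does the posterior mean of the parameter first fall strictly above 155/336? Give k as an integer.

k = 7

obs 1: x=1 → posterior Beta(7/2, 9/2)
obs 2: x=0 → posterior Beta(7/2, 11/2)
obs 3: x=1 → posterior Beta(9/2, 11/2)
obs 4: x=0 → posterior Beta(9/2, 13/2)
obs 5: x=1 → posterior Beta(11/2, 13/2)
obs 6: x=0 → posterior Beta(11/2, 15/2)
obs 7: x=1 → posterior Beta(13/2, 15/2)
obs 8: x=1 → posterior Beta(15/2, 15/2)
obs 9: x=0 → posterior Beta(15/2, 17/2)
obs 10: x=1 → posterior Beta(17/2, 17/2)
obs 11: x=0 → posterior Beta(17/2, 19/2)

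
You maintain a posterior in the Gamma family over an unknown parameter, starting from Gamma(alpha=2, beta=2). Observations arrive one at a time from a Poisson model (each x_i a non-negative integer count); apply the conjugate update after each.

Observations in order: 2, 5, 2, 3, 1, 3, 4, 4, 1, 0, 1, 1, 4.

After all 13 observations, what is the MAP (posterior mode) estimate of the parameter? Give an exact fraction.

obs 1: x=2 → posterior Gamma(4, 3)
obs 2: x=5 → posterior Gamma(9, 4)
obs 3: x=2 → posterior Gamma(11, 5)
obs 4: x=3 → posterior Gamma(14, 6)
obs 5: x=1 → posterior Gamma(15, 7)
obs 6: x=3 → posterior Gamma(18, 8)
obs 7: x=4 → posterior Gamma(22, 9)
obs 8: x=4 → posterior Gamma(26, 10)
obs 9: x=1 → posterior Gamma(27, 11)
obs 10: x=0 → posterior Gamma(27, 12)
obs 11: x=1 → posterior Gamma(28, 13)
obs 12: x=1 → posterior Gamma(29, 14)
obs 13: x=4 → posterior Gamma(33, 15)

32/15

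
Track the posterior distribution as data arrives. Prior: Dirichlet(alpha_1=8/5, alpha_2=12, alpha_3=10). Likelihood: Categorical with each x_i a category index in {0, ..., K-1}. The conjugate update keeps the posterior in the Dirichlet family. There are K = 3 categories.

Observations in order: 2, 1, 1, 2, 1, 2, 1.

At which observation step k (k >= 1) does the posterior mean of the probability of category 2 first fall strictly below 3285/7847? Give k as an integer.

k = 3

obs 1: x=2 → posterior Dirichlet(8/5, 12, 11)
obs 2: x=1 → posterior Dirichlet(8/5, 13, 11)
obs 3: x=1 → posterior Dirichlet(8/5, 14, 11)
obs 4: x=2 → posterior Dirichlet(8/5, 14, 12)
obs 5: x=1 → posterior Dirichlet(8/5, 15, 12)
obs 6: x=2 → posterior Dirichlet(8/5, 15, 13)
obs 7: x=1 → posterior Dirichlet(8/5, 16, 13)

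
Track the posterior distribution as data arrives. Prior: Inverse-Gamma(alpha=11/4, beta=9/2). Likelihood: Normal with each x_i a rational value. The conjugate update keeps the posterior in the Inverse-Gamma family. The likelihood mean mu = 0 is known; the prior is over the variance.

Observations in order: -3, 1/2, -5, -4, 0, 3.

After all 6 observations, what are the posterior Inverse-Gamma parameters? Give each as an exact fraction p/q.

obs 1: x=-3 → posterior Inverse-Gamma(13/4, 9)
obs 2: x=1/2 → posterior Inverse-Gamma(15/4, 73/8)
obs 3: x=-5 → posterior Inverse-Gamma(17/4, 173/8)
obs 4: x=-4 → posterior Inverse-Gamma(19/4, 237/8)
obs 5: x=0 → posterior Inverse-Gamma(21/4, 237/8)
obs 6: x=3 → posterior Inverse-Gamma(23/4, 273/8)

alpha=23/4, beta=273/8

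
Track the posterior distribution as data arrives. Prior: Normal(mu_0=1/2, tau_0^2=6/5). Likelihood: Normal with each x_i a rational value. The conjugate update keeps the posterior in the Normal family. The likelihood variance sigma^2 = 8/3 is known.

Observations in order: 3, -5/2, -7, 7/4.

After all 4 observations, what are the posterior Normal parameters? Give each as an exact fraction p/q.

obs 1: x=3 → posterior Normal(37/29, 24/29)
obs 2: x=-5/2 → posterior Normal(29/76, 12/19)
obs 3: x=-7 → posterior Normal(-97/94, 24/47)
obs 4: x=7/4 → posterior Normal(-131/224, 3/7)

mu_0=-131/224, tau_0^2=3/7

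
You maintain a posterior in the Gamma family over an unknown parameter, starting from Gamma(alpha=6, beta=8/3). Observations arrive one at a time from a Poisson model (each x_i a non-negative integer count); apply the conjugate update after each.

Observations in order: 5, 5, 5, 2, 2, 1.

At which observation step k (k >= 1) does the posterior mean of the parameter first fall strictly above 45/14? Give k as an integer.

obs 1: x=5 → posterior Gamma(11, 11/3)
obs 2: x=5 → posterior Gamma(16, 14/3)
obs 3: x=5 → posterior Gamma(21, 17/3)
obs 4: x=2 → posterior Gamma(23, 20/3)
obs 5: x=2 → posterior Gamma(25, 23/3)
obs 6: x=1 → posterior Gamma(26, 26/3)

k = 2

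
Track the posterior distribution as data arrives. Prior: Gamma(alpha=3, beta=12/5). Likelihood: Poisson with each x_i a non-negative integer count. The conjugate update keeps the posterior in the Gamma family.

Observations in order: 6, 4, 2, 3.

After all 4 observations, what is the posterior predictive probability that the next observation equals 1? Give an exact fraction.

obs 1: x=6 → posterior Gamma(9, 17/5)
obs 2: x=4 → posterior Gamma(13, 22/5)
obs 3: x=2 → posterior Gamma(15, 27/5)
obs 4: x=3 → posterior Gamma(18, 32/5)

111414603535684224740921180160/624931990990842127748277129373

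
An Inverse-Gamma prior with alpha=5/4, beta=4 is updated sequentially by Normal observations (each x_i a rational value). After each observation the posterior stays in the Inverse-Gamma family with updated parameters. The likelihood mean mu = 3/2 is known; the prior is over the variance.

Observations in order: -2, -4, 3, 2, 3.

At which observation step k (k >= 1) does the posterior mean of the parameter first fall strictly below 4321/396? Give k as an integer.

obs 1: x=-2 → posterior Inverse-Gamma(7/4, 81/8)
obs 2: x=-4 → posterior Inverse-Gamma(9/4, 101/4)
obs 3: x=3 → posterior Inverse-Gamma(11/4, 211/8)
obs 4: x=2 → posterior Inverse-Gamma(13/4, 53/2)
obs 5: x=3 → posterior Inverse-Gamma(15/4, 221/8)

k = 5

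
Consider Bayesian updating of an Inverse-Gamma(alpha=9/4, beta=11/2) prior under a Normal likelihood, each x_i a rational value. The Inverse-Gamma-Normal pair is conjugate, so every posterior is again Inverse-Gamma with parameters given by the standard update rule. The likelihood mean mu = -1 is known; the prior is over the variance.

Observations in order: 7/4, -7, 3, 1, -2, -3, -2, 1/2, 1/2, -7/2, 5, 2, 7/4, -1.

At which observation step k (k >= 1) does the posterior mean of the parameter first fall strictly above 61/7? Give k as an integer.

obs 1: x=7/4 → posterior Inverse-Gamma(11/4, 297/32)
obs 2: x=-7 → posterior Inverse-Gamma(13/4, 873/32)
obs 3: x=3 → posterior Inverse-Gamma(15/4, 1129/32)
obs 4: x=1 → posterior Inverse-Gamma(17/4, 1193/32)
obs 5: x=-2 → posterior Inverse-Gamma(19/4, 1209/32)
obs 6: x=-3 → posterior Inverse-Gamma(21/4, 1273/32)
obs 7: x=-2 → posterior Inverse-Gamma(23/4, 1289/32)
obs 8: x=1/2 → posterior Inverse-Gamma(25/4, 1325/32)
obs 9: x=1/2 → posterior Inverse-Gamma(27/4, 1361/32)
obs 10: x=-7/2 → posterior Inverse-Gamma(29/4, 1461/32)
obs 11: x=5 → posterior Inverse-Gamma(31/4, 2037/32)
obs 12: x=2 → posterior Inverse-Gamma(33/4, 2181/32)
obs 13: x=7/4 → posterior Inverse-Gamma(35/4, 1151/16)
obs 14: x=-1 → posterior Inverse-Gamma(37/4, 1151/16)

k = 2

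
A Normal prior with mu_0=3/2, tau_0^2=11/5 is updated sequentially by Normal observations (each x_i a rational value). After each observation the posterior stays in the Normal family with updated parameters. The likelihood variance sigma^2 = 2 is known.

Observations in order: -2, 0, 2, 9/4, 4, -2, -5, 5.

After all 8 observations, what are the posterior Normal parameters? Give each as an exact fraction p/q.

obs 1: x=-2 → posterior Normal(-1/3, 22/21)
obs 2: x=0 → posterior Normal(-7/32, 11/16)
obs 3: x=2 → posterior Normal(15/43, 22/43)
obs 4: x=9/4 → posterior Normal(53/72, 11/27)
obs 5: x=4 → posterior Normal(67/52, 22/65)
obs 6: x=-2 → posterior Normal(13/16, 11/38)
obs 7: x=-5 → posterior Normal(9/116, 22/87)
obs 8: x=5 → posterior Normal(247/392, 11/49)

mu_0=247/392, tau_0^2=11/49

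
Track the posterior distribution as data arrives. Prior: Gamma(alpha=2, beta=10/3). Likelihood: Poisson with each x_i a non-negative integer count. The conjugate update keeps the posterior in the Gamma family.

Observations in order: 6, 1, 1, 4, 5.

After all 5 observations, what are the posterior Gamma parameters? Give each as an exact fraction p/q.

obs 1: x=6 → posterior Gamma(8, 13/3)
obs 2: x=1 → posterior Gamma(9, 16/3)
obs 3: x=1 → posterior Gamma(10, 19/3)
obs 4: x=4 → posterior Gamma(14, 22/3)
obs 5: x=5 → posterior Gamma(19, 25/3)

alpha=19, beta=25/3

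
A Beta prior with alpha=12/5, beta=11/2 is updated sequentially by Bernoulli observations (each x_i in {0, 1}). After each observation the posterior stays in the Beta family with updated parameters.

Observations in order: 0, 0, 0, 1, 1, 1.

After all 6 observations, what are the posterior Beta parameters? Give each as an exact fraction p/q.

alpha=27/5, beta=17/2

obs 1: x=0 → posterior Beta(12/5, 13/2)
obs 2: x=0 → posterior Beta(12/5, 15/2)
obs 3: x=0 → posterior Beta(12/5, 17/2)
obs 4: x=1 → posterior Beta(17/5, 17/2)
obs 5: x=1 → posterior Beta(22/5, 17/2)
obs 6: x=1 → posterior Beta(27/5, 17/2)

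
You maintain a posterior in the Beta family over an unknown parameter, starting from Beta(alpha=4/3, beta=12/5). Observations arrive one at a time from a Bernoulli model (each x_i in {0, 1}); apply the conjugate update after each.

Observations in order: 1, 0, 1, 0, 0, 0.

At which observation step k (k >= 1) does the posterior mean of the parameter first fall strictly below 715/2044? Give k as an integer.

obs 1: x=1 → posterior Beta(7/3, 12/5)
obs 2: x=0 → posterior Beta(7/3, 17/5)
obs 3: x=1 → posterior Beta(10/3, 17/5)
obs 4: x=0 → posterior Beta(10/3, 22/5)
obs 5: x=0 → posterior Beta(10/3, 27/5)
obs 6: x=0 → posterior Beta(10/3, 32/5)

k = 6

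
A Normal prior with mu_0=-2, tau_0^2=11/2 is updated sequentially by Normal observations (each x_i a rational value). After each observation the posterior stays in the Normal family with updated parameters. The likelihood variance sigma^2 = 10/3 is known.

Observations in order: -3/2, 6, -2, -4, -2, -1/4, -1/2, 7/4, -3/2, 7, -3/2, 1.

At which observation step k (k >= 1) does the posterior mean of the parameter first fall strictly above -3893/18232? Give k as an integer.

k = 2

obs 1: x=-3/2 → posterior Normal(-179/106, 110/53)
obs 2: x=6 → posterior Normal(217/172, 55/43)
obs 3: x=-2 → posterior Normal(5/14, 110/119)
obs 4: x=-4 → posterior Normal(-179/304, 55/76)
obs 5: x=-2 → posterior Normal(-311/370, 22/37)
obs 6: x=-1/4 → posterior Normal(-655/872, 55/109)
obs 7: x=-1/2 → posterior Normal(-721/1004, 110/251)
obs 8: x=7/4 → posterior Normal(-245/568, 55/142)
obs 9: x=-3/2 → posterior Normal(-172/317, 110/317)
obs 10: x=7 → posterior Normal(59/350, 11/35)
obs 11: x=-3/2 → posterior Normal(19/766, 110/383)
obs 12: x=1 → posterior Normal(85/832, 55/208)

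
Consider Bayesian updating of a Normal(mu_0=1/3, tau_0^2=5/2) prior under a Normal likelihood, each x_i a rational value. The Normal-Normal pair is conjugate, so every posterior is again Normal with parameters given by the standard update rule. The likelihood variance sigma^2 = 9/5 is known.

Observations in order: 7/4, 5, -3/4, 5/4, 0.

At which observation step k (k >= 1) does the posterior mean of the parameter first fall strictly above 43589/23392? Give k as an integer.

k = 2

obs 1: x=7/4 → posterior Normal(199/172, 45/43)
obs 2: x=5 → posterior Normal(699/272, 45/68)
obs 3: x=-3/4 → posterior Normal(52/31, 15/31)
obs 4: x=5/4 → posterior Normal(749/472, 45/118)
obs 5: x=0 → posterior Normal(749/572, 45/143)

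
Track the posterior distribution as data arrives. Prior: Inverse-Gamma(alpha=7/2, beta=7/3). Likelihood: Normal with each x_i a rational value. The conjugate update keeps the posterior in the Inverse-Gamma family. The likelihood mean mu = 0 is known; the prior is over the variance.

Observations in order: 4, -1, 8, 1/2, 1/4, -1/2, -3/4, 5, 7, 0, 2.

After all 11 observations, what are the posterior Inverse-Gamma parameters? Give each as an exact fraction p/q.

obs 1: x=4 → posterior Inverse-Gamma(4, 31/3)
obs 2: x=-1 → posterior Inverse-Gamma(9/2, 65/6)
obs 3: x=8 → posterior Inverse-Gamma(5, 257/6)
obs 4: x=1/2 → posterior Inverse-Gamma(11/2, 1031/24)
obs 5: x=1/4 → posterior Inverse-Gamma(6, 4127/96)
obs 6: x=-1/2 → posterior Inverse-Gamma(13/2, 4139/96)
obs 7: x=-3/4 → posterior Inverse-Gamma(7, 2083/48)
obs 8: x=5 → posterior Inverse-Gamma(15/2, 2683/48)
obs 9: x=7 → posterior Inverse-Gamma(8, 3859/48)
obs 10: x=0 → posterior Inverse-Gamma(17/2, 3859/48)
obs 11: x=2 → posterior Inverse-Gamma(9, 3955/48)

alpha=9, beta=3955/48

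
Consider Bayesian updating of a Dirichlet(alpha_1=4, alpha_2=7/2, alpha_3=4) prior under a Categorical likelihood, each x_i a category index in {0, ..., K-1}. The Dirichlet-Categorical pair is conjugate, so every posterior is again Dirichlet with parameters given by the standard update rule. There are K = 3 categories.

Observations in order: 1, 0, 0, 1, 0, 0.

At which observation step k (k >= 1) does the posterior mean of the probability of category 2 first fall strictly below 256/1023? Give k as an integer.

obs 1: x=1 → posterior Dirichlet(4, 9/2, 4)
obs 2: x=0 → posterior Dirichlet(5, 9/2, 4)
obs 3: x=0 → posterior Dirichlet(6, 9/2, 4)
obs 4: x=1 → posterior Dirichlet(6, 11/2, 4)
obs 5: x=0 → posterior Dirichlet(7, 11/2, 4)
obs 6: x=0 → posterior Dirichlet(8, 11/2, 4)

k = 5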